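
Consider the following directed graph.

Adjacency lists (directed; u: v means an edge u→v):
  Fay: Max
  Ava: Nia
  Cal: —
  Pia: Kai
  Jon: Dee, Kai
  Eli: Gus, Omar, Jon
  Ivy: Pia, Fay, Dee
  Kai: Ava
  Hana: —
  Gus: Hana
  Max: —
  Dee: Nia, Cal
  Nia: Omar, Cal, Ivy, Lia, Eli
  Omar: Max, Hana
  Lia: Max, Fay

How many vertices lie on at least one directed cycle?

A vertex is on a directed cycle iff it belongs to a strongly connected component of size ≥ 2 (or has a self-loop).
The vertices on cycles are {Ava, Dee, Eli, Ivy, Jon, Kai, Nia, Pia} — 8 in total.

8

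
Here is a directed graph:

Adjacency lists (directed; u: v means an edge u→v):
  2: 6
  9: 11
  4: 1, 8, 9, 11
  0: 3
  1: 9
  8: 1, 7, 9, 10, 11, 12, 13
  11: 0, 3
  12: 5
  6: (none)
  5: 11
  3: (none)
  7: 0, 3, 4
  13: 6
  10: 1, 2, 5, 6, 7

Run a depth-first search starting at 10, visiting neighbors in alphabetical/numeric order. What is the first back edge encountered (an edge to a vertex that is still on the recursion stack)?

8->7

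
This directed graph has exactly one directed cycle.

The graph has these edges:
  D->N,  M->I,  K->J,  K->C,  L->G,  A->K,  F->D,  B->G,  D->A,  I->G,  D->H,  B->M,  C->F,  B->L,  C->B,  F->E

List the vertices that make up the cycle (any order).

DFS with gray/black marking from C:
C gray
  B gray
    M gray
      I gray
        G gray
        G black
      I black
    M black
    L gray
      L→G: G black — skip
    L black
    B→G: G black — skip
  B black
  F gray
    E gray
    E black
    D gray
      A gray
        K gray
          K→C: C is gray → back edge
Back edge closes the cycle C → F → D → A → K → C; its vertices are {A, C, D, F, K}.

A, C, D, F, K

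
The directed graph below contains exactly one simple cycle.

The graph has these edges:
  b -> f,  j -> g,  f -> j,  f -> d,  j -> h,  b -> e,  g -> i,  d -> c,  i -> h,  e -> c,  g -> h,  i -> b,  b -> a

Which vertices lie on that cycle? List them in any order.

b, f, g, i, j

DFS with gray/black marking from b:
b gray
  a gray
  a black
  e gray
    c gray
    c black
  e black
  f gray
    j gray
      g gray
        h gray
        h black
        i gray
          i→h: h black — skip
          i→b: b is gray → back edge
Back edge closes the cycle b → f → j → g → i → b; its vertices are {b, f, g, i, j}.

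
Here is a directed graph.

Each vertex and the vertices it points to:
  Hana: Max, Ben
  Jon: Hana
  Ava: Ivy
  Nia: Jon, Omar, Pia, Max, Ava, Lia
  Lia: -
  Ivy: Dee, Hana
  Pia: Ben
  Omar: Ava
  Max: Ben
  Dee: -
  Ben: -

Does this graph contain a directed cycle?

No

DFS with white/gray/black marking, starting from Hana:
Hana gray
  Max gray
    Ben gray
    Ben black
  Max black
  Hana→Ben: Ben black — skip
Hana black
Jon gray
  Jon→Hana: Hana black — skip
Jon black
Ava gray
  Ivy gray
    Dee gray
    Dee black
    Ivy→Hana: Hana black — skip
  Ivy black
Ava black
Nia gray
  Nia→Jon: Jon black — skip
  Omar gray
    Omar→Ava: Ava black — skip
  Omar black
  Pia gray
    Pia→Ben: Ben black — skip
  Pia black
  Nia→Max: Max black — skip
  Nia→Ava: Ava black — skip
  Lia gray
  Lia black
Nia black
Every edge goes to a white or black vertex — no back edge, so the graph is acyclic.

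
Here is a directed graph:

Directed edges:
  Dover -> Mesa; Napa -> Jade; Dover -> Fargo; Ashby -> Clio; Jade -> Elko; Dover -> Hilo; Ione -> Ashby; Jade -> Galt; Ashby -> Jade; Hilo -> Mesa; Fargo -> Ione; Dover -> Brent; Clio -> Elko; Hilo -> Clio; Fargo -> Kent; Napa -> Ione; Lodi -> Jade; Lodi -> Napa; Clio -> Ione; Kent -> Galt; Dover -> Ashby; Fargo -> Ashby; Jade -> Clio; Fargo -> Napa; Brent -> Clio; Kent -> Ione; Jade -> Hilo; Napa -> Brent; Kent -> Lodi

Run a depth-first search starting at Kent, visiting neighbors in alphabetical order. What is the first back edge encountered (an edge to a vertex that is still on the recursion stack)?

DFS from Kent (visiting neighbors in alphabetical order); mark gray on enter, black on exit:
Kent gray
  Galt gray
  Galt black
  Ione gray
    Ashby gray
      Clio gray
        Elko gray
        Elko black
        Clio→Ione: Ione is gray → back edge
First back edge: Clio → Ione.

Clio->Ione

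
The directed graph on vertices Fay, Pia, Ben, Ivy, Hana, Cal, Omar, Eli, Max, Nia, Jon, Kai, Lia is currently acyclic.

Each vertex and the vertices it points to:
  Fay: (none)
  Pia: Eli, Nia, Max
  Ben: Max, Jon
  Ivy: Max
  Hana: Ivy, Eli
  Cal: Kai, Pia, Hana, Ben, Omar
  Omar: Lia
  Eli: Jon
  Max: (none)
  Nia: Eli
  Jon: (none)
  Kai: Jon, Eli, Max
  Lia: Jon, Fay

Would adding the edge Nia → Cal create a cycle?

Yes

Adding Nia→Cal creates a cycle iff Cal can already reach Nia.
Path from Cal: Cal → Pia → Nia.
So Cal → … → Nia → Cal is a cycle.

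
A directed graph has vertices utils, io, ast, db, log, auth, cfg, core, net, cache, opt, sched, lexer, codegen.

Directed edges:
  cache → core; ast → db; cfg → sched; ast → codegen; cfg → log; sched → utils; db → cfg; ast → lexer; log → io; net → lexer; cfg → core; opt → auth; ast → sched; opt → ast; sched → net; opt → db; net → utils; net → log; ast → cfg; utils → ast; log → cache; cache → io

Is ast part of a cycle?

Yes

ast is on a cycle iff ast can reach itself via ≥1 edge.
ast → sched → utils → ast — yes.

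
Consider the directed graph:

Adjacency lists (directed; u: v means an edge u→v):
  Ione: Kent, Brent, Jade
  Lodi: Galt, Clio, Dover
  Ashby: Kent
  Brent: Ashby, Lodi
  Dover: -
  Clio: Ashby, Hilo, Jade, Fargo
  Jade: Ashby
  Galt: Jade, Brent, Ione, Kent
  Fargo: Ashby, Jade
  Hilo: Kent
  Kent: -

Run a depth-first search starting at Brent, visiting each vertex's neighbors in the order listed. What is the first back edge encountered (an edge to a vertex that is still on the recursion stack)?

Galt->Brent

DFS from Brent (visiting each vertex's neighbors in the order listed); mark gray on enter, black on exit:
Brent gray
  Ashby gray
    Kent gray
    Kent black
  Ashby black
  Lodi gray
    Galt gray
      Jade gray
        Jade→Ashby: Ashby black — skip
      Jade black
      Galt→Brent: Brent is gray → back edge
First back edge: Galt → Brent.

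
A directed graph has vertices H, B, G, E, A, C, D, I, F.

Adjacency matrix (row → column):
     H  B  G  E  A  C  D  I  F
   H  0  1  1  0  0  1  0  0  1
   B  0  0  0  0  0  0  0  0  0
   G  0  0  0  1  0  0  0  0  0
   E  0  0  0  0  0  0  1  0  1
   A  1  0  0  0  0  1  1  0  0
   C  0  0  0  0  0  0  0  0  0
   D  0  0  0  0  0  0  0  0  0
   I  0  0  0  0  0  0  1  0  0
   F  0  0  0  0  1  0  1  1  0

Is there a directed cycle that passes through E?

Yes

E is on a cycle iff E can reach itself via ≥1 edge.
E → F → A → H → G → E — yes.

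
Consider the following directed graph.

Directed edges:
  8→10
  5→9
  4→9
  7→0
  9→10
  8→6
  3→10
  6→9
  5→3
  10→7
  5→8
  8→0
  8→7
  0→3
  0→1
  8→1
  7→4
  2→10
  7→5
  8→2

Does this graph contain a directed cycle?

Yes

DFS with white/gray/black marking, starting from 10:
10 gray
  7 gray
    4 gray
      9 gray
        9→10: 10 is gray → back edge
Back edge found, so a cycle exists: 10 → 7 → 4 → 9 → 10.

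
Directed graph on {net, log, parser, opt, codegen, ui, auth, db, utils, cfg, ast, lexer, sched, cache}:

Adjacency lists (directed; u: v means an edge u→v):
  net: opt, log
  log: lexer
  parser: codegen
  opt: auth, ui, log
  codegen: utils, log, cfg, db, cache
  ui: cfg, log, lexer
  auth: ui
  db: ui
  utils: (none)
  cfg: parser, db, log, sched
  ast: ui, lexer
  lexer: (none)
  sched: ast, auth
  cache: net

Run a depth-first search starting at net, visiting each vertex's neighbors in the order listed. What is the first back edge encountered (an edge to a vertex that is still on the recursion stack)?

DFS from net (visiting each vertex's neighbors in the order listed); mark gray on enter, black on exit:
net gray
  opt gray
    auth gray
      ui gray
        cfg gray
          parser gray
            codegen gray
              utils gray
              utils black
              log gray
                lexer gray
                lexer black
              log black
              codegen→cfg: cfg is gray → back edge
First back edge: codegen → cfg.

codegen→cfg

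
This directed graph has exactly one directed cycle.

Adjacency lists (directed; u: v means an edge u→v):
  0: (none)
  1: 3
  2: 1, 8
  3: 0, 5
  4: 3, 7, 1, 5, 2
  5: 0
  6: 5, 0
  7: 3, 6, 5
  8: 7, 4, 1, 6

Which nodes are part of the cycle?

2, 4, 8

DFS with gray/black marking from 4:
4 gray
  3 gray
    0 gray
    0 black
    5 gray
      5→0: 0 black — skip
    5 black
  3 black
  7 gray
    7→3: 3 black — skip
    6 gray
      6→5: 5 black — skip
      6→0: 0 black — skip
    6 black
    7→5: 5 black — skip
  7 black
  1 gray
    1→3: 3 black — skip
  1 black
  4→5: 5 black — skip
  2 gray
    2→1: 1 black — skip
    8 gray
      8→7: 7 black — skip
      8→4: 4 is gray → back edge
Back edge closes the cycle 4 → 2 → 8 → 4; its vertices are {2, 4, 8}.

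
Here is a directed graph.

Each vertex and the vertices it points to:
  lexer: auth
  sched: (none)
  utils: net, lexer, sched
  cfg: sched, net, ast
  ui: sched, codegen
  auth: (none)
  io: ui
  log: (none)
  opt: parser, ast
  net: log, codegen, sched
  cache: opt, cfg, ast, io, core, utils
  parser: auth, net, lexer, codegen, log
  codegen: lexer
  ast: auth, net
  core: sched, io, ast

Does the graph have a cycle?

No

DFS with white/gray/black marking, starting from utils:
utils gray
  net gray
    log gray
    log black
    codegen gray
      lexer gray
        auth gray
        auth black
      lexer black
    codegen black
    sched gray
    sched black
  net black
  utils→lexer: lexer black — skip
  utils→sched: sched black — skip
utils black
cfg gray
  cfg→sched: sched black — skip
  cfg→net: net black — skip
  ast gray
    ast→auth: auth black — skip
    ast→net: net black — skip
  ast black
cfg black
ui gray
  ui→sched: sched black — skip
  ui→codegen: codegen black — skip
ui black
io gray
  io→ui: ui black — skip
io black
opt gray
  parser gray
    parser→auth: auth black — skip
    parser→net: net black — skip
    parser→lexer: lexer black — skip
    parser→codegen: codegen black — skip
    parser→log: log black — skip
  parser black
  opt→ast: ast black — skip
opt black
cache gray
  cache→opt: opt black — skip
  cache→cfg: cfg black — skip
  cache→ast: ast black — skip
  cache→io: io black — skip
  core gray
    core→sched: sched black — skip
    core→io: io black — skip
    core→ast: ast black — skip
  core black
  cache→utils: utils black — skip
cache black
Every edge goes to a white or black vertex — no back edge, so the graph is acyclic.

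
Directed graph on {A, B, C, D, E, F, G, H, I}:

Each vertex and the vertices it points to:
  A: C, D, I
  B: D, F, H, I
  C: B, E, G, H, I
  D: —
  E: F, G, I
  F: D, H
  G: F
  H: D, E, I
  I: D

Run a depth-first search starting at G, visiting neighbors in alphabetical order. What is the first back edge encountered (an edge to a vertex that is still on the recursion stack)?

DFS from G (visiting neighbors in alphabetical order); mark gray on enter, black on exit:
G gray
  F gray
    D gray
    D black
    H gray
      H→D: D black — skip
      E gray
        E→F: F is gray → back edge
First back edge: E → F.

E→F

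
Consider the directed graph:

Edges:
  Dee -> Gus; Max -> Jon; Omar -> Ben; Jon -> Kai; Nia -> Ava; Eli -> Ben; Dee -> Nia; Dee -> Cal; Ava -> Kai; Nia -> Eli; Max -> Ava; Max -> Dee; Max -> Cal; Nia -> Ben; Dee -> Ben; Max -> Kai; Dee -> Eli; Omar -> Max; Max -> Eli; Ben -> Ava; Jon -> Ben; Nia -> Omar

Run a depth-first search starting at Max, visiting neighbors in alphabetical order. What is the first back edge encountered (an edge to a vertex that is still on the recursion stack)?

Omar→Max

DFS from Max (visiting neighbors in alphabetical order); mark gray on enter, black on exit:
Max gray
  Ava gray
    Kai gray
    Kai black
  Ava black
  Cal gray
  Cal black
  Dee gray
    Ben gray
      Ben→Ava: Ava black — skip
    Ben black
    Dee→Cal: Cal black — skip
    Eli gray
      Eli→Ben: Ben black — skip
    Eli black
    Gus gray
    Gus black
    Nia gray
      Nia→Ava: Ava black — skip
      Nia→Ben: Ben black — skip
      Nia→Eli: Eli black — skip
      Omar gray
        Omar→Ben: Ben black — skip
        Omar→Max: Max is gray → back edge
First back edge: Omar → Max.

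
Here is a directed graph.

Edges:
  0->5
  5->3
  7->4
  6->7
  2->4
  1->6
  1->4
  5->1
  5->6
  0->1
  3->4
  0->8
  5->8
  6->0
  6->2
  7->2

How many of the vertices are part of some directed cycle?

4

A vertex is on a directed cycle iff it belongs to a strongly connected component of size ≥ 2 (or has a self-loop).
The vertices on cycles are {0, 1, 5, 6} — 4 in total.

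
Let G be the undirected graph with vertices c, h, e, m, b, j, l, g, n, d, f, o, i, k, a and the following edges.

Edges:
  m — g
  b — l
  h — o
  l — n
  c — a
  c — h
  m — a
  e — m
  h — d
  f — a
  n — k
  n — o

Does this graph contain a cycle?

No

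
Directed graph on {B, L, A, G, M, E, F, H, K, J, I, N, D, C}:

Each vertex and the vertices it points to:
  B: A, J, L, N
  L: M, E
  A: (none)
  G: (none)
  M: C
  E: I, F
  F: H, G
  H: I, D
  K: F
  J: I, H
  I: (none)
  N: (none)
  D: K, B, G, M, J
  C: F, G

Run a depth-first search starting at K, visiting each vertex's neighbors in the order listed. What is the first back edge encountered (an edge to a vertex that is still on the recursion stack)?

D->K

DFS from K (visiting each vertex's neighbors in the order listed); mark gray on enter, black on exit:
K gray
  F gray
    H gray
      I gray
      I black
      D gray
        D→K: K is gray → back edge
First back edge: D → K.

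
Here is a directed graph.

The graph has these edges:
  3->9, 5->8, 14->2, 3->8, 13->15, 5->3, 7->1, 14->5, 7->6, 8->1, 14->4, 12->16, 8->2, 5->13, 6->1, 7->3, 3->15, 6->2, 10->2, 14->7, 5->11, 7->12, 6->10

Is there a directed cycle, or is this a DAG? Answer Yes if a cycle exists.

No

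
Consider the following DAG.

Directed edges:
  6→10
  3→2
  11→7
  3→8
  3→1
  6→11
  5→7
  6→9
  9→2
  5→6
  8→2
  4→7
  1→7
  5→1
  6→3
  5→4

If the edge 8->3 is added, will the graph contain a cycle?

Adding 8→3 creates a cycle iff 3 can already reach 8.
Path from 3: 3 → 8.
So 3 → … → 8 → 3 is a cycle.

Yes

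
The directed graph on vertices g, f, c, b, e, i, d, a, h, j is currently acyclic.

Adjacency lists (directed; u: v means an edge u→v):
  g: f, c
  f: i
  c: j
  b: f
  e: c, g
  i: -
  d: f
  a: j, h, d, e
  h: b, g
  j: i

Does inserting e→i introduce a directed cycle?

No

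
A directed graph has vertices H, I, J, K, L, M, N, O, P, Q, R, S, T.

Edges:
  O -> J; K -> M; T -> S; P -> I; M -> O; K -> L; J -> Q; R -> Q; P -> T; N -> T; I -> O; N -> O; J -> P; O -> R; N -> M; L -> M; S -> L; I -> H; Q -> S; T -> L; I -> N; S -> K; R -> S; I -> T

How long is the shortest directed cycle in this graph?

For each vertex v, BFS finds the shortest path from v back to v.
The shortest such closed walk is I → O → J → P → I, length 4.

4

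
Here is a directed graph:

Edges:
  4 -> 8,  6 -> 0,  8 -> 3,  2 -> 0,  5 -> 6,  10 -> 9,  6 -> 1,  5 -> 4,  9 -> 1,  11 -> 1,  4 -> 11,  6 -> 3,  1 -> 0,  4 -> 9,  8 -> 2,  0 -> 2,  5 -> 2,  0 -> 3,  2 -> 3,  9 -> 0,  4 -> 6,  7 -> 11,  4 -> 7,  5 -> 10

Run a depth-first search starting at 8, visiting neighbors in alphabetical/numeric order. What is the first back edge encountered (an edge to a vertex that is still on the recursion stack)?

DFS from 8 (visiting neighbors in alphabetical/numeric order); mark gray on enter, black on exit:
8 gray
  2 gray
    0 gray
      0→2: 2 is gray → back edge
First back edge: 0 → 2.

0->2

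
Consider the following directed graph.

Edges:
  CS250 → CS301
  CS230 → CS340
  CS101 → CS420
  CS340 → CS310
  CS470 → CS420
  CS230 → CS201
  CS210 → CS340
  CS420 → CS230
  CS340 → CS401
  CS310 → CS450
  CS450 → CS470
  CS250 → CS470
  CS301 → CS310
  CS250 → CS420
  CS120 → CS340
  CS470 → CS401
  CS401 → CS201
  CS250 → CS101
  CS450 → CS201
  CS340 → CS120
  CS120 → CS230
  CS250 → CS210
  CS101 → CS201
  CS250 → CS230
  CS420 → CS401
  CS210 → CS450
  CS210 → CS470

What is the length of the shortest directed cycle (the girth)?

For each vertex v, BFS finds the shortest path from v back to v.
The shortest such closed walk is CS340 → CS120 → CS340, length 2.

2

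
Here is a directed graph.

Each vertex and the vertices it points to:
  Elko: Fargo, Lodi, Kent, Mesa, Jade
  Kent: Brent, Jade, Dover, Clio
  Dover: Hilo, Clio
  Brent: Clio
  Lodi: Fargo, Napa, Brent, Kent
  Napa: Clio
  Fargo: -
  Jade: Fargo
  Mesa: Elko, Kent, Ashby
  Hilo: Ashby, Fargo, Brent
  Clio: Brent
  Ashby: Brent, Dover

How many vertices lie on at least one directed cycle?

A vertex is on a directed cycle iff it belongs to a strongly connected component of size ≥ 2 (or has a self-loop).
The vertices on cycles are {Clio, Elko, Hilo, Mesa, Ashby, Brent, Dover} — 7 in total.

7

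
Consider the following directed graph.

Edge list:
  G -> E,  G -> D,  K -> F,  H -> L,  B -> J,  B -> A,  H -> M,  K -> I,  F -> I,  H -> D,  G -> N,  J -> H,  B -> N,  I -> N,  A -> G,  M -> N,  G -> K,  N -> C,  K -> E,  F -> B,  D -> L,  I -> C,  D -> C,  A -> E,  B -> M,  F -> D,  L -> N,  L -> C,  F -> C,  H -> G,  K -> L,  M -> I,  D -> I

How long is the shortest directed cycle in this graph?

For each vertex v, BFS finds the shortest path from v back to v.
The shortest such closed walk is B → A → G → K → F → B, length 5.

5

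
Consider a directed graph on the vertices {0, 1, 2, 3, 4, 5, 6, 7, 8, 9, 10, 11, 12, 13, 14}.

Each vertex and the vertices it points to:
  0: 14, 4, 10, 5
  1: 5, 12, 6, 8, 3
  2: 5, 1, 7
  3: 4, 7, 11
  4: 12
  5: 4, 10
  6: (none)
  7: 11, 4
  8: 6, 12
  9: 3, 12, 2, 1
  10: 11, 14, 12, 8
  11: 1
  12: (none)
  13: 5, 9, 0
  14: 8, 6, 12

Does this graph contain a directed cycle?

DFS with white/gray/black marking, starting from 13:
13 gray
  5 gray
    4 gray
      12 gray
      12 black
    4 black
    10 gray
      11 gray
        1 gray
          1→5: 5 is gray → back edge
Back edge found, so a cycle exists: 5 → 10 → 11 → 1 → 5.

Yes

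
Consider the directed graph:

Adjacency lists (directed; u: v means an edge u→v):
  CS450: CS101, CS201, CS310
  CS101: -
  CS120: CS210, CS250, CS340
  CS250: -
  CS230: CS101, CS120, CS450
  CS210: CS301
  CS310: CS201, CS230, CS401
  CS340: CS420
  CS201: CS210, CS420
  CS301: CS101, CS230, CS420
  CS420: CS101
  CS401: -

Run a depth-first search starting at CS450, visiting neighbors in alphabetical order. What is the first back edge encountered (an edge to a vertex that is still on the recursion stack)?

CS120→CS210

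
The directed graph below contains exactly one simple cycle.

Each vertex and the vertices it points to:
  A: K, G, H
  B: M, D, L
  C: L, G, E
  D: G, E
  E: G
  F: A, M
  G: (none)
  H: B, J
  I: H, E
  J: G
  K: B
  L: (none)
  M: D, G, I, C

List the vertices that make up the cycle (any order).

B, H, I, M

DFS with gray/black marking from M:
M gray
  D gray
    G gray
    G black
    E gray
      E→G: G black — skip
    E black
  D black
  M→G: G black — skip
  I gray
    H gray
      B gray
        B→M: M is gray → back edge
Back edge closes the cycle M → I → H → B → M; its vertices are {B, H, I, M}.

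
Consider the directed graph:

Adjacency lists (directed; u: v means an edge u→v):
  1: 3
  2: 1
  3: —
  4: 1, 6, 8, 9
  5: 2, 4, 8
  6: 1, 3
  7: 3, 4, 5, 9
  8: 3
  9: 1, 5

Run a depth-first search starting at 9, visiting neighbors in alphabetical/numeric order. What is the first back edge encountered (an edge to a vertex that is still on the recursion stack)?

4→9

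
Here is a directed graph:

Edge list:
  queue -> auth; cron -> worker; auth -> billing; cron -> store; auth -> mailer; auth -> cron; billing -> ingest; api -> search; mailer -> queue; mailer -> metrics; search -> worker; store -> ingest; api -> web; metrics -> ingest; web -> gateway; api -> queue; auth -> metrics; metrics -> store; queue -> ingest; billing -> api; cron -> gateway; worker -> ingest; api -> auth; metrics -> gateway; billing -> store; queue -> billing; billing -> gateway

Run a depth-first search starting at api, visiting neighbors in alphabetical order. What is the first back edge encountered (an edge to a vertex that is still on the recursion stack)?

billing->api

DFS from api (visiting neighbors in alphabetical order); mark gray on enter, black on exit:
api gray
  auth gray
    billing gray
      billing→api: api is gray → back edge
First back edge: billing → api.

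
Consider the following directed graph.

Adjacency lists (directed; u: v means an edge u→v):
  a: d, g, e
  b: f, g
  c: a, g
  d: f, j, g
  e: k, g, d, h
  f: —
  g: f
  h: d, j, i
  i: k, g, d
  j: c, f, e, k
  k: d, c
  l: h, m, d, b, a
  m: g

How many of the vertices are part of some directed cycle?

8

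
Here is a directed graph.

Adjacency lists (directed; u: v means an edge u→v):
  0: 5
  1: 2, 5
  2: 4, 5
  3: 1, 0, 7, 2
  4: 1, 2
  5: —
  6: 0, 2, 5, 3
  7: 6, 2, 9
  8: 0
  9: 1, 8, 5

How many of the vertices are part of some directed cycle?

6

A vertex is on a directed cycle iff it belongs to a strongly connected component of size ≥ 2 (or has a self-loop).
The vertices on cycles are {1, 2, 3, 4, 6, 7} — 6 in total.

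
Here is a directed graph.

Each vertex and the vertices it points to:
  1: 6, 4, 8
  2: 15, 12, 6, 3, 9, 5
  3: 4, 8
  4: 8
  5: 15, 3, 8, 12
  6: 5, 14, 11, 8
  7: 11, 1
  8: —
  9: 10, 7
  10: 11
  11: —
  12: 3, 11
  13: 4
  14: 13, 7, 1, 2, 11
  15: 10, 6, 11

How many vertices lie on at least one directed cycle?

8

A vertex is on a directed cycle iff it belongs to a strongly connected component of size ≥ 2 (or has a self-loop).
The vertices on cycles are {1, 2, 5, 6, 7, 9, 14, 15} — 8 in total.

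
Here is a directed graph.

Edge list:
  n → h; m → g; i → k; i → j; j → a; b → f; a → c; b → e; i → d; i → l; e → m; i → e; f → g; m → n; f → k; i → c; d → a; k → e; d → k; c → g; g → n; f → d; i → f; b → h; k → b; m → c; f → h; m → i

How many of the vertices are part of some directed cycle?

7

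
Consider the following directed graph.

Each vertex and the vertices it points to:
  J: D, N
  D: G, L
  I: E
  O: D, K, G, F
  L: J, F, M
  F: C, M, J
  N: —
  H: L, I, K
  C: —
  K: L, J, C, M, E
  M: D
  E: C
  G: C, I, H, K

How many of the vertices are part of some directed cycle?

8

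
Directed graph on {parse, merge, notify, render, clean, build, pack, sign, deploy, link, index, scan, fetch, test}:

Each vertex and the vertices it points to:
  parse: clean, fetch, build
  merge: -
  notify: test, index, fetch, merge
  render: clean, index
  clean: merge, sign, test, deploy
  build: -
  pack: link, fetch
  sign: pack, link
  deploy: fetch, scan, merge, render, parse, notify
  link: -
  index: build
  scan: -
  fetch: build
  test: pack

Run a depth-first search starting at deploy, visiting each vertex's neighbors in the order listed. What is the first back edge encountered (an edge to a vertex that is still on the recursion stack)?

DFS from deploy (visiting each vertex's neighbors in the order listed); mark gray on enter, black on exit:
deploy gray
  fetch gray
    build gray
    build black
  fetch black
  scan gray
  scan black
  merge gray
  merge black
  render gray
    clean gray
      clean→merge: merge black — skip
      sign gray
        pack gray
          link gray
          link black
          pack→fetch: fetch black — skip
        pack black
        sign→link: link black — skip
      sign black
      test gray
        test→pack: pack black — skip
      test black
      clean→deploy: deploy is gray → back edge
First back edge: clean → deploy.

clean->deploy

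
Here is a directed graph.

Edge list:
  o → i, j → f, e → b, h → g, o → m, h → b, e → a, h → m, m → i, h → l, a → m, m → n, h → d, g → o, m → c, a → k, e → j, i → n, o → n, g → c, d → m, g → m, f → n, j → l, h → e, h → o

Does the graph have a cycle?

DFS with white/gray/black marking, starting from g:
g gray
  o gray
    m gray
      i gray
        n gray
        n black
      i black
      m→n: n black — skip
      c gray
      c black
    m black
    o→i: i black — skip
    o→n: n black — skip
  o black
  g→m: m black — skip
  g→c: c black — skip
g black
k gray
k black
b gray
b black
f gray
  f→n: n black — skip
f black
a gray
  a→m: m black — skip
  a→k: k black — skip
a black
e gray
  e→b: b black — skip
  e→a: a black — skip
  j gray
    j→f: f black — skip
    l gray
    l black
  j black
e black
d gray
  d→m: m black — skip
d black
h gray
  h→l: l black — skip
  h→g: g black — skip
  h→d: d black — skip
  h→m: m black — skip
  h→b: b black — skip
  h→e: e black — skip
  h→o: o black — skip
h black
Every edge goes to a white or black vertex — no back edge, so the graph is acyclic.

No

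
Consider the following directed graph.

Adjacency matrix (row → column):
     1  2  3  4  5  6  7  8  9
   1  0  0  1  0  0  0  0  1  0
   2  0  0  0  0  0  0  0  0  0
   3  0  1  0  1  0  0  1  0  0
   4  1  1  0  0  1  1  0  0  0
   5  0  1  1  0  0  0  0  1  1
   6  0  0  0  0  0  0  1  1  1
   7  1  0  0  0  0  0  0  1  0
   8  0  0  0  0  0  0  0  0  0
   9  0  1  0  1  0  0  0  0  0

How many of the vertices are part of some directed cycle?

A vertex is on a directed cycle iff it belongs to a strongly connected component of size ≥ 2 (or has a self-loop).
The vertices on cycles are {1, 3, 4, 5, 6, 7, 9} — 7 in total.

7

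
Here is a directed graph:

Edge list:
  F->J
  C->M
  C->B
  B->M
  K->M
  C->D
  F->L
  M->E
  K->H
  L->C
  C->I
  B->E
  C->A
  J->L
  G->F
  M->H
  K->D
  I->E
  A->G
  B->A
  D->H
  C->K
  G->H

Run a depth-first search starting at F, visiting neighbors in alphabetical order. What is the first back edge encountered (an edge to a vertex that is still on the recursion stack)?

DFS from F (visiting neighbors in alphabetical order); mark gray on enter, black on exit:
F gray
  J gray
    L gray
      C gray
        A gray
          G gray
            G→F: F is gray → back edge
First back edge: G → F.

G->F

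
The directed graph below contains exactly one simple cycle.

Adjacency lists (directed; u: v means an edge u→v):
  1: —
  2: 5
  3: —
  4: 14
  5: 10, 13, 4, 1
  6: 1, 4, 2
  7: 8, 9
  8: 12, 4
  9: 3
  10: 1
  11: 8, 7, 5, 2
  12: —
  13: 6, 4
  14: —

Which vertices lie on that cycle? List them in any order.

DFS with gray/black marking from 2:
2 gray
  5 gray
    10 gray
      1 gray
      1 black
    10 black
    13 gray
      6 gray
        6→1: 1 black — skip
        4 gray
          14 gray
          14 black
        4 black
        6→2: 2 is gray → back edge
Back edge closes the cycle 2 → 5 → 13 → 6 → 2; its vertices are {2, 5, 6, 13}.

2, 5, 6, 13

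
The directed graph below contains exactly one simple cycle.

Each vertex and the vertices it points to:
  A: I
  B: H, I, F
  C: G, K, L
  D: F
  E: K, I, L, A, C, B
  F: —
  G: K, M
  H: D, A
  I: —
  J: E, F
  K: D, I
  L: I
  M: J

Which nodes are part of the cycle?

C, E, G, J, M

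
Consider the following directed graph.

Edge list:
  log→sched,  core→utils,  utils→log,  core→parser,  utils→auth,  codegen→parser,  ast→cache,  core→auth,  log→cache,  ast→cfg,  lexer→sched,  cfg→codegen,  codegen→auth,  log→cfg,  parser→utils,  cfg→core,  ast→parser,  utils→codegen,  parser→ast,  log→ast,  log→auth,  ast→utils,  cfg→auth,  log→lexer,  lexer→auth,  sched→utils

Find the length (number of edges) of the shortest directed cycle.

2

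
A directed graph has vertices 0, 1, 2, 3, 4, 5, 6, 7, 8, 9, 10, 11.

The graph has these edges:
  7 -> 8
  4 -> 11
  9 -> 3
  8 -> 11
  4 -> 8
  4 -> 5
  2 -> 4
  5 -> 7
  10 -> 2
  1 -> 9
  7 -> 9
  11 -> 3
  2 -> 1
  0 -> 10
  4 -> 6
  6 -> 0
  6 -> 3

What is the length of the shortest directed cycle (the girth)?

For each vertex v, BFS finds the shortest path from v back to v.
The shortest such closed walk is 0 → 10 → 2 → 4 → 6 → 0, length 5.

5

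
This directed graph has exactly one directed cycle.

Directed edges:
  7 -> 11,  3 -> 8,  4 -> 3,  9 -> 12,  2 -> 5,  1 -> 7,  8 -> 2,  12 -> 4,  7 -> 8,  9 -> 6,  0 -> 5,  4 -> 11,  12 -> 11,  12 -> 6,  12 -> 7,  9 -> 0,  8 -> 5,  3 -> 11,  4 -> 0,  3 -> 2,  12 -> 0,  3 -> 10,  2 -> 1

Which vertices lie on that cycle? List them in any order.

1, 2, 7, 8

DFS with gray/black marking from 7:
7 gray
  11 gray
  11 black
  8 gray
    2 gray
      5 gray
      5 black
      1 gray
        1→7: 7 is gray → back edge
Back edge closes the cycle 7 → 8 → 2 → 1 → 7; its vertices are {1, 2, 7, 8}.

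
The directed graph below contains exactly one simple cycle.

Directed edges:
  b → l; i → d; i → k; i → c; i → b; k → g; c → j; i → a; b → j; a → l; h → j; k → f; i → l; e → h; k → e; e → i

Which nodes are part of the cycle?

DFS with gray/black marking from i:
i gray
  d gray
  d black
  b gray
    j gray
    j black
    l gray
    l black
  b black
  i→l: l black — skip
  a gray
    a→l: l black — skip
  a black
  k gray
    g gray
    g black
    e gray
      h gray
        h→j: j black — skip
      h black
      e→i: i is gray → back edge
Back edge closes the cycle i → k → e → i; its vertices are {e, i, k}.

e, i, k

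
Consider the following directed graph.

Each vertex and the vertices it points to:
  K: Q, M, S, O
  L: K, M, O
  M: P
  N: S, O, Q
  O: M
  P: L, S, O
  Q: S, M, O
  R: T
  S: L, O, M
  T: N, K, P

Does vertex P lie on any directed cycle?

Yes

P is on a cycle iff P can reach itself via ≥1 edge.
P → L → M → P — yes.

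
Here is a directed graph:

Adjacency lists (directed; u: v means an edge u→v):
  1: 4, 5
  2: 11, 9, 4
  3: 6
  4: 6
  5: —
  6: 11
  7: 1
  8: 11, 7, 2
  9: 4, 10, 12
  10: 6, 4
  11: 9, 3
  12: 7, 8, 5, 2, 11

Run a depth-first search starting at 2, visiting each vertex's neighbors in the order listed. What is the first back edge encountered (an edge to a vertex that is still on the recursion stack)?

6→11

DFS from 2 (visiting each vertex's neighbors in the order listed); mark gray on enter, black on exit:
2 gray
  11 gray
    9 gray
      4 gray
        6 gray
          6→11: 11 is gray → back edge
First back edge: 6 → 11.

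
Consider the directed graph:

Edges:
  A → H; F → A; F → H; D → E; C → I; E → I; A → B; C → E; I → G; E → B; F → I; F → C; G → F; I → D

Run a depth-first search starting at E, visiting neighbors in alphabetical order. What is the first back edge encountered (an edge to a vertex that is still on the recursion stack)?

D->E

DFS from E (visiting neighbors in alphabetical order); mark gray on enter, black on exit:
E gray
  B gray
  B black
  I gray
    D gray
      D→E: E is gray → back edge
First back edge: D → E.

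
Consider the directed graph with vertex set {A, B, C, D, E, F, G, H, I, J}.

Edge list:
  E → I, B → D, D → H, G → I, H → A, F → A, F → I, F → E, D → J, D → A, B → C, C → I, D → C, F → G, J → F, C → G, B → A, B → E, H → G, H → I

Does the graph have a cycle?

DFS with white/gray/black marking, starting from F:
F gray
  G gray
    I gray
    I black
  G black
  A gray
  A black
  E gray
    E→I: I black — skip
  E black
  F→I: I black — skip
F black
B gray
  C gray
    C→G: G black — skip
    C→I: I black — skip
  C black
  D gray
    H gray
      H→I: I black — skip
      H→G: G black — skip
      H→A: A black — skip
    H black
    D→C: C black — skip
    D→A: A black — skip
    J gray
      J→F: F black — skip
    J black
  D black
  B→E: E black — skip
  B→A: A black — skip
B black
Every edge goes to a white or black vertex — no back edge, so the graph is acyclic.

No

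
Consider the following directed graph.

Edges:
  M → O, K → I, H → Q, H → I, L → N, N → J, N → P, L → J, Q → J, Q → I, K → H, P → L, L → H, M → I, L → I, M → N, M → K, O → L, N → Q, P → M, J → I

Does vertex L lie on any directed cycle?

Yes

L is on a cycle iff L can reach itself via ≥1 edge.
L → N → P → L — yes.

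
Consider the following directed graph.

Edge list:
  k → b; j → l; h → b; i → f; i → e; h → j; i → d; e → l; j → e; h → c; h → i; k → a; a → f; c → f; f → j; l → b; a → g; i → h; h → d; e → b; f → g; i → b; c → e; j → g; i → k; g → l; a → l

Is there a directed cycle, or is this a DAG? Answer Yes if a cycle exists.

Yes

DFS with white/gray/black marking, starting from l:
l gray
  b gray
  b black
l black
c gray
  e gray
    e→l: l black — skip
    e→b: b black — skip
  e black
  f gray
    j gray
      j→e: e black — skip
      j→l: l black — skip
      g gray
        g→l: l black — skip
      g black
    j black
    f→g: g black — skip
  f black
c black
a gray
  a→g: g black — skip
  a→l: l black — skip
  a→f: f black — skip
a black
h gray
  h→b: b black — skip
  h→j: j black — skip
  i gray
    i→f: f black — skip
    d gray
    d black
    k gray
      k→b: b black — skip
      k→a: a black — skip
    k black
    i→h: h is gray → back edge
Back edge found, so a cycle exists: h → i → h.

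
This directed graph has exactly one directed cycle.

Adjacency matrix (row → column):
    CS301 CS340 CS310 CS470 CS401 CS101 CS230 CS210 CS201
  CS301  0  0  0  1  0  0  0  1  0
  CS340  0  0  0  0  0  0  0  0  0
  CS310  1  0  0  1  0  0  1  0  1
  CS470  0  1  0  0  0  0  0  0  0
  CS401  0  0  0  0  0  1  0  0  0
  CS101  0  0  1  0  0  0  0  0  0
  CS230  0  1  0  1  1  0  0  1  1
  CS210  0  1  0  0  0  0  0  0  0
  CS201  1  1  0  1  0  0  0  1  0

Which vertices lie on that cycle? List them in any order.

CS101, CS230, CS310, CS401

DFS with gray/black marking from CS101:
CS101 gray
  CS310 gray
    CS201 gray
      CS470 gray
        CS340 gray
        CS340 black
      CS470 black
      CS301 gray
        CS210 gray
          CS210→CS340: CS340 black — skip
        CS210 black
        CS301→CS470: CS470 black — skip
      CS301 black
      CS201→CS210: CS210 black — skip
      CS201→CS340: CS340 black — skip
    CS201 black
    CS310→CS470: CS470 black — skip
    CS230 gray
      CS230→CS340: CS340 black — skip
      CS230→CS201: CS201 black — skip
      CS230→CS470: CS470 black — skip
      CS401 gray
        CS401→CS101: CS101 is gray → back edge
Back edge closes the cycle CS101 → CS310 → CS230 → CS401 → CS101; its vertices are {CS101, CS230, CS310, CS401}.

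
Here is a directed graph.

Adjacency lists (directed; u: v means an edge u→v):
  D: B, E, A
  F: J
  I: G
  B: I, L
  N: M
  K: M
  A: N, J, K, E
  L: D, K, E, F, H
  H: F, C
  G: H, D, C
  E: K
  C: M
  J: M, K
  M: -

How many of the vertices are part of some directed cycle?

A vertex is on a directed cycle iff it belongs to a strongly connected component of size ≥ 2 (or has a self-loop).
The vertices on cycles are {B, D, G, I, L} — 5 in total.

5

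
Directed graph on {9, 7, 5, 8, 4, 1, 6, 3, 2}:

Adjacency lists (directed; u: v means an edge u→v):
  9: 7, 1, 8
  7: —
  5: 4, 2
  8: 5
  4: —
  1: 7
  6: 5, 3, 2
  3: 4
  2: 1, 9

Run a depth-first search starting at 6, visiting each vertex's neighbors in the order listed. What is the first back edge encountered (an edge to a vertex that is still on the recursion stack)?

8->5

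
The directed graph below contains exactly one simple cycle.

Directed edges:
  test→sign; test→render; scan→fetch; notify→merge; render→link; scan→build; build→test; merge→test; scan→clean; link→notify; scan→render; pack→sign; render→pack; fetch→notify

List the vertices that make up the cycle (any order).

link, test, merge, notify, render

DFS with gray/black marking from render:
render gray
  pack gray
    sign gray
    sign black
  pack black
  link gray
    notify gray
      merge gray
        test gray
          test→render: render is gray → back edge
Back edge closes the cycle render → link → notify → merge → test → render; its vertices are {link, test, merge, notify, render}.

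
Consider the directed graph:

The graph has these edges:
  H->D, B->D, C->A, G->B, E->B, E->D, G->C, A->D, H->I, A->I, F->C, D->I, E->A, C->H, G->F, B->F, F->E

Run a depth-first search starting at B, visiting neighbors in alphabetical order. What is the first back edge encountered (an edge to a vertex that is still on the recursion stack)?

E->B

DFS from B (visiting neighbors in alphabetical order); mark gray on enter, black on exit:
B gray
  D gray
    I gray
    I black
  D black
  F gray
    C gray
      A gray
        A→D: D black — skip
        A→I: I black — skip
      A black
      H gray
        H→D: D black — skip
        H→I: I black — skip
      H black
    C black
    E gray
      E→A: A black — skip
      E→B: B is gray → back edge
First back edge: E → B.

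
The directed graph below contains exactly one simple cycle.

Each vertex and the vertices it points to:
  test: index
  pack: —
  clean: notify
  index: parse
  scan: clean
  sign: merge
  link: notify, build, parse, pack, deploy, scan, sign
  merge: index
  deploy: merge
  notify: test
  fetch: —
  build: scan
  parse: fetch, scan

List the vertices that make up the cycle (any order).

DFS with gray/black marking from parse:
parse gray
  fetch gray
  fetch black
  scan gray
    clean gray
      notify gray
        test gray
          index gray
            index→parse: parse is gray → back edge
Back edge closes the cycle parse → scan → clean → notify → test → index → parse; its vertices are {scan, test, clean, index, parse, notify}.

scan, test, clean, index, parse, notify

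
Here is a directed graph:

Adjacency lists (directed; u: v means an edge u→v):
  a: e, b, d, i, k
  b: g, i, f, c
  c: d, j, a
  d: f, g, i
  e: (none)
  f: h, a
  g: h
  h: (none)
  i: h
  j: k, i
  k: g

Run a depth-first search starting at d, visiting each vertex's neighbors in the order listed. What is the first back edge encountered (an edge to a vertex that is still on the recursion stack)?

DFS from d (visiting each vertex's neighbors in the order listed); mark gray on enter, black on exit:
d gray
  f gray
    h gray
    h black
    a gray
      e gray
      e black
      b gray
        g gray
          g→h: h black — skip
        g black
        i gray
          i→h: h black — skip
        i black
        b→f: f is gray → back edge
First back edge: b → f.

b->f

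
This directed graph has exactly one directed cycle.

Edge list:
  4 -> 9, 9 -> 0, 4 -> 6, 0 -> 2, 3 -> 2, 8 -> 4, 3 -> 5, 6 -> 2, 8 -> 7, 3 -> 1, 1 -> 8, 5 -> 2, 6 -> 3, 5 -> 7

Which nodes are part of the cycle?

1, 3, 4, 6, 8

DFS with gray/black marking from 4:
4 gray
  6 gray
    2 gray
    2 black
    3 gray
      1 gray
        8 gray
          8→4: 4 is gray → back edge
Back edge closes the cycle 4 → 6 → 3 → 1 → 8 → 4; its vertices are {1, 3, 4, 6, 8}.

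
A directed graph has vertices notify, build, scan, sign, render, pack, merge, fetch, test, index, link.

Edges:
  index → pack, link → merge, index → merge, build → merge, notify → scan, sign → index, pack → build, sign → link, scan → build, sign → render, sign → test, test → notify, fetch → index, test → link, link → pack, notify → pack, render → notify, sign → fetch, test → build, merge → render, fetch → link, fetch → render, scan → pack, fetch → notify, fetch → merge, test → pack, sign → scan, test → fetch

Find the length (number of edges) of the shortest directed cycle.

For each vertex v, BFS finds the shortest path from v back to v.
The shortest such closed walk is notify → scan → build → merge → render → notify, length 5.

5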